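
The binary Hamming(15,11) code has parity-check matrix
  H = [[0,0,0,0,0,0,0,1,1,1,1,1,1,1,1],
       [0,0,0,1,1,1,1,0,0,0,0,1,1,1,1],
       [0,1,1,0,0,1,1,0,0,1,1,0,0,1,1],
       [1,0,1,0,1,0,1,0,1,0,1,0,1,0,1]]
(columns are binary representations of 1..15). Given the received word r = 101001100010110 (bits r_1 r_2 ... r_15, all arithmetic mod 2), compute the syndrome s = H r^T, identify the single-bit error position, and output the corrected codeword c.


s = (1, 0, 1, 1)^T, error position = 11, corrected codeword c = 101001100000110

Compute s = H r^T mod 2 one row at a time:
  s_1 = 0 + 0 + 0 + 1 + 0 + 1 + 1 + 0 = 3 ≡ 1 (mod 2).
  s_2 = 0 + 0 + 1 + 1 + 0 + 1 + 1 + 0 = 4 ≡ 0 (mod 2).
  s_3 = 0 + 1 + 1 + 1 + 0 + 1 + 1 + 0 = 5 ≡ 1 (mod 2).
  s_4 = 1 + 1 + 0 + 1 + 0 + 1 + 1 + 0 = 5 ≡ 1 (mod 2).
s = (1, 0, 1, 1)^T — this equals column 11 of H (binary 1011), so error is at position 11.
Correct: flip bit 11 of r = 101001100010110 to get c = 101001100000110.


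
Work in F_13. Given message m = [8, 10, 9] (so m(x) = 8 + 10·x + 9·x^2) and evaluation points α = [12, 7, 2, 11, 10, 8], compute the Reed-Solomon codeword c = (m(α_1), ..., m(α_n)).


c = [7, 12, 12, 11, 7, 1]

Message polynomial: m(x) = 8 + 10·x + 9·x^2 (mod 13).
For each evaluation point α_i, compute m(α_i) mod 13:
  α_1 = 12: Horner steps 9 → 1 → 7, so m(12) = 7.
  α_2 = 7: Horner steps 9 → 8 → 12, so m(7) = 12.
  α_3 = 2: Horner steps 9 → 2 → 12, so m(2) = 12.
  α_4 = 11: Horner steps 9 → 5 → 11, so m(11) = 11.
  α_5 = 10: Horner steps 9 → 9 → 7, so m(10) = 7.
  α_6 = 8: Horner steps 9 → 4 → 1, so m(8) = 1.
Codeword c = [7, 12, 12, 11, 7, 1] ∈ F_13^6.


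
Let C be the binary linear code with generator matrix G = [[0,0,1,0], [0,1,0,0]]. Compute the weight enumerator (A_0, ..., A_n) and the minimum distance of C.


Weight distribution: A_0 = 1, A_1 = 2, A_2 = 1. Minimum distance d = 1.

Enumerate all 2^2 = 4 messages m ∈ F_2^2.
For each, compute codeword c = mG in F_2^4, then tally its weight.
  m = 00 → c = 0000, weight = 0.
  m = 10 → c = 0010, weight = 1.
  m = 01 → c = 0100, weight = 1.
  m = 11 → c = 0110, weight = 2.
Tally weights:
  weight 0: 1 codewords.
  weight 1: 2 codewords.
  weight 2: 1 codewords.
Minimum distance d = smallest w > 0 with A_w > 0 = 1.
Sanity: Σ A_w = 4 = 2^2 = 4 ✓.


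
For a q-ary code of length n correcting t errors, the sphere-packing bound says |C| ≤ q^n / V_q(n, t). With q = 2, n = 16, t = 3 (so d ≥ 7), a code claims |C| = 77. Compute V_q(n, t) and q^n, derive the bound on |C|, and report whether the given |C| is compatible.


V_q(n, t) = 697, q^n = 65536, Hamming bound = 94, |C| = 77 ≤ bound (satisfied).

Step 1: Compute V_q(n, t) = Σ_{j=0}^3 C(n, j) (q−1)^j.
  j = 0: C(16,0)·(1)^0 = 1·1 = 1.
  j = 1: C(16,1)·(1)^1 = 16·1 = 16.
  j = 2: C(16,2)·(1)^2 = 120·1 = 120.
  j = 3: C(16,3)·(1)^3 = 560·1 = 560.
  V_q(n, t) = 1 + 16 + 120 + 560 = 697.
Step 2: q^n = 2^16 = 65536.
Step 3: Hamming bound ⌊q^n / V_q(n,t)⌋ = ⌊65536/697⌋ = 94.
Step 4: Compare |C| = 77 to 94: satisfied.
The claimed |C| lies below the Hamming bound.


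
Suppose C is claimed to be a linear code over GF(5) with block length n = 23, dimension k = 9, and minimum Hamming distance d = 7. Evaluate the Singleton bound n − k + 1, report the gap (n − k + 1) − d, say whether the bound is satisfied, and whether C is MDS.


Singleton RHS = n − k + 1 = 15, slack = 8, bound satisfied, not MDS.

Singleton bound: d ≤ n − k + 1.
Here n = 23, k = 9, so n − k + 1 = 15.
Given d = 7, check d ≤ 15: YES.
Slack = (n − k + 1) − d = 8.
The code is NOT MDS (slack = 8 > 0).
Description: the claimed parameters are [23, 9, 7]_5; such a code would be non-MDS.


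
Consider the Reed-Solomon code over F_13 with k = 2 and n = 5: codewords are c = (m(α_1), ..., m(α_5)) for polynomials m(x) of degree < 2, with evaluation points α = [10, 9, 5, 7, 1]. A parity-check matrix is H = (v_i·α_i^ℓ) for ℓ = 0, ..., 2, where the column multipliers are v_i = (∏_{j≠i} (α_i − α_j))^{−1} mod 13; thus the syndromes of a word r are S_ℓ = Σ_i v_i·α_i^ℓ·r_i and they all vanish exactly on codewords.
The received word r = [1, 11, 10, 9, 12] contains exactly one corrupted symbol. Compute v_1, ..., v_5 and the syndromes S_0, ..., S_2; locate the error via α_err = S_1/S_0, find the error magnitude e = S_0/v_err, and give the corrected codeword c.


S = (3, 1, 9), error at position 2, error magnitude e = 3, c = [1, 8, 10, 9, 12].

Step 1: column multipliers v_i = (∏_{j≠i}(α_i − α_j))^{−1} mod 13.
  i = 1 (α = 10): (10−9)(10−5)(10−7)(10−1) = 1·5·3·9 = 135 ≡ 5, so v_1 = 5^{−1} = 8 (mod 13).
  i = 2 (α = 9): (9−10)(9−5)(9−7)(9−1) = (−1)·4·2·8 = −64 ≡ 1, so v_2 = 1^{−1} = 1 (mod 13).
  i = 3 (α = 5): (5−10)(5−9)(5−7)(5−1) = (−5)·(−4)·(−2)·4 = −160 ≡ 9, so v_3 = 9^{−1} = 3 (mod 13).
  i = 4 (α = 7): (7−10)(7−9)(7−5)(7−1) = (−3)·(−2)·2·6 = 72 ≡ 7, so v_4 = 7^{−1} = 2 (mod 13).
  i = 5 (α = 1): (1−10)(1−9)(1−5)(1−7) = (−9)·(−8)·(−4)·(−6) = 1728 ≡ 12, so v_5 = 12^{−1} = 12 (mod 13).
  v = [8, 1, 3, 2, 12].
Step 2: syndromes of r = [1, 11, 10, 9, 12] (all sums mod 13).
  S_0 = Σ v_i r_i = 8·1 + 1·11 + 3·10 + 2·9 + 12·12 = 211 ≡ 3.
  S_1 = Σ v_i α_i r_i = 8·10·1 + 1·9·11 + 3·5·10 + 2·7·9 + 12·1·12 = 599 ≡ 1.
  α_i^2 mod 13 = [9, 3, 12, 10, 1].
  S_2 = Σ v_i α_i^2 r_i = 8·9·1 + 1·3·11 + 3·12·10 + 2·10·9 + 12·1·12 = 789 ≡ 9.
  S = (3, 1, 9) ≠ 0, so r is not a codeword (an error is present).
Step 3: locate the error. For a single error e at position i, S_ℓ = v_i·e·α_i^ℓ, so α_err = S_1/S_0.
  S_0^{−1} = 3^{−1} = 9 (mod 13), so α_err = 1·9 = 9 ≡ 9 = α_2. Error position i = 2.
  Consistency check: S_2/S_1 = 9·1 = 9 ≡ 9 = α_err ✓ (single-error assumption holds).
Step 4: error magnitude e = S_0/v_2 = S_0·∏_{j≠2}(α_2 − α_j) = 3·1 = 3 ≡ 3 (mod 13).
Step 5: correct position 2: c_2 = r_2 − e = 11 − 3 ≡ 8 (mod 13). Hence c = [1, 8, 10, 9, 12].
  Check: interpolating c through the α_i gives m(x) = 6 + 6·x (degree < 2) with m(α_i) = c_i for every i, so c is indeed a codeword.


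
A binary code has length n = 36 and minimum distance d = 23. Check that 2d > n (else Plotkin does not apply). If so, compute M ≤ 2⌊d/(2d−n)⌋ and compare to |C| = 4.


Plotkin bound M ≤ 4; given |C| = 4 ≤ bound (satisfied).

Check applicability: 2d = 46, n = 36.
2d − n = 10 > 0, so Plotkin applies.
Compute d/(2d−n) = 23/10 ≈ 2.3000.
⌊d/(2d−n)⌋ = 2.
Plotkin bound: M ≤ 2·2 = 4.
Given |C| = 4, check: satisfied.
This |C| is at the Plotkin bound.


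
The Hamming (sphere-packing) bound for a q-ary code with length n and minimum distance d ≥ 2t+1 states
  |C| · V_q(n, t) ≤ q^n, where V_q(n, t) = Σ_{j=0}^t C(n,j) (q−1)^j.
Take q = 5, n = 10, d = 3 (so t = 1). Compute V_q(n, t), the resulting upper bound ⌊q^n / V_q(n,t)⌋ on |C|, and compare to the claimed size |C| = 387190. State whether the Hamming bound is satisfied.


V_q(n, t) = 41, q^n = 9765625, Hamming bound = 238185, |C| = 387190 > bound (violated).

Step 1: Compute V_q(n, t) = Σ_{j=0}^1 C(n, j) (q−1)^j.
  j = 0: C(10,0)·(4)^0 = 1·1 = 1.
  j = 1: C(10,1)·(4)^1 = 10·4 = 40.
  V_q(n, t) = 1 + 40 = 41.
Step 2: q^n = 5^10 = 9765625.
Step 3: Hamming bound ⌊q^n / V_q(n,t)⌋ = ⌊9765625/41⌋ = 238185.
Step 4: Compare |C| = 387190 to 238185: violated.
The claimed |C| lies above the Hamming bound, so no 5-ary code of length 10 with d ≥ 3 can have 387190 codewords.


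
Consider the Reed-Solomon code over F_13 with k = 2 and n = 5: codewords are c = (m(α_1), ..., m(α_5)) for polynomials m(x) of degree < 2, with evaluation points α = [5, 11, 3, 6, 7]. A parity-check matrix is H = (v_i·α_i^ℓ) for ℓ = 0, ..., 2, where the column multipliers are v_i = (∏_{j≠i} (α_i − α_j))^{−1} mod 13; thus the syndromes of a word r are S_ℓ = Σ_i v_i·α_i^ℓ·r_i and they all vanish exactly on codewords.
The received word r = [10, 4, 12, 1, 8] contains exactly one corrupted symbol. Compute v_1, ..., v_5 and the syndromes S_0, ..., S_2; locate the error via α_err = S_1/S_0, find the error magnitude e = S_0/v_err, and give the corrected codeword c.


S = (9, 2, 12), error at position 4, error magnitude e = 5, c = [10, 4, 12, 9, 8].

Step 1: column multipliers v_i = (∏_{j≠i}(α_i − α_j))^{−1} mod 13.
  i = 1 (α = 5): (5−11)(5−3)(5−6)(5−7) = (−6)·2·(−1)·(−2) = −24 ≡ 2, so v_1 = 2^{−1} = 7 (mod 13).
  i = 2 (α = 11): (11−5)(11−3)(11−6)(11−7) = 6·8·5·4 = 960 ≡ 11, so v_2 = 11^{−1} = 6 (mod 13).
  i = 3 (α = 3): (3−5)(3−11)(3−6)(3−7) = (−2)·(−8)·(−3)·(−4) = 192 ≡ 10, so v_3 = 10^{−1} = 4 (mod 13).
  i = 4 (α = 6): (6−5)(6−11)(6−3)(6−7) = 1·(−5)·3·(−1) = 15 ≡ 2, so v_4 = 2^{−1} = 7 (mod 13).
  i = 5 (α = 7): (7−5)(7−11)(7−3)(7−6) = 2·(−4)·4·1 = −32 ≡ 7, so v_5 = 7^{−1} = 2 (mod 13).
  v = [7, 6, 4, 7, 2].
Step 2: syndromes of r = [10, 4, 12, 1, 8] (all sums mod 13).
  S_0 = Σ v_i r_i = 7·10 + 6·4 + 4·12 + 7·1 + 2·8 = 165 ≡ 9.
  S_1 = Σ v_i α_i r_i = 7·5·10 + 6·11·4 + 4·3·12 + 7·6·1 + 2·7·8 = 912 ≡ 2.
  α_i^2 mod 13 = [12, 4, 9, 10, 10].
  S_2 = Σ v_i α_i^2 r_i = 7·12·10 + 6·4·4 + 4·9·12 + 7·10·1 + 2·10·8 = 1598 ≡ 12.
  S = (9, 2, 12) ≠ 0, so r is not a codeword (an error is present).
Step 3: locate the error. For a single error e at position i, S_ℓ = v_i·e·α_i^ℓ, so α_err = S_1/S_0.
  S_0^{−1} = 9^{−1} = 3 (mod 13), so α_err = 2·3 = 6 ≡ 6 = α_4. Error position i = 4.
  Consistency check: S_2/S_1 = 12·7 = 84 ≡ 6 = α_err ✓ (single-error assumption holds).
Step 4: error magnitude e = S_0/v_4 = S_0·∏_{j≠4}(α_4 − α_j) = 9·2 = 18 ≡ 5 (mod 13).
Step 5: correct position 4: c_4 = r_4 − e = 1 − 5 ≡ 9 (mod 13). Hence c = [10, 4, 12, 9, 8].
  Check: interpolating c through the α_i gives m(x) = 2 + 12·x (degree < 2) with m(α_i) = c_i for every i, so c is indeed a codeword.


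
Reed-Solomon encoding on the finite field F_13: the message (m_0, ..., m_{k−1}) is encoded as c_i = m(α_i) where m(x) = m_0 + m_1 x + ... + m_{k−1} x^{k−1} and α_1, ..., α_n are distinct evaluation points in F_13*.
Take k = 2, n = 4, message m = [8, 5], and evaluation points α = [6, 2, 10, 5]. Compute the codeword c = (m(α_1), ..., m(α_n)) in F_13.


c = [12, 5, 6, 7]

Message polynomial: m(x) = 8 + 5·x (mod 13).
For each evaluation point α_i, compute m(α_i) mod 13:
  α_1 = 6: Horner steps 5 → 12, so m(6) = 12.
  α_2 = 2: Horner steps 5 → 5, so m(2) = 5.
  α_3 = 10: Horner steps 5 → 6, so m(10) = 6.
  α_4 = 5: Horner steps 5 → 7, so m(5) = 7.
Codeword c = [12, 5, 6, 7] ∈ F_13^4.


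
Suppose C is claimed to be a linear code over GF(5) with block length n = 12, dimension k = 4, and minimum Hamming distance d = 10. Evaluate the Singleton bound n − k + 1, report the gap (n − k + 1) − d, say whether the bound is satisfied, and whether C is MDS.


Singleton RHS = n − k + 1 = 9, slack = -1, bound violated (no such code; not MDS).

Singleton bound: d ≤ n − k + 1.
Here n = 12, k = 4, so n − k + 1 = 9.
Given d = 10, check d ≤ 9: NO.
Slack = (n − k + 1) − d = -1.
The slack is negative: d = 10 exceeds n − k + 1 = 9 by 1, so the Singleton bound is violated and no linear [12, 4, 10]_5 code can exist. In particular it is not MDS (MDS requires d = n − k + 1 exactly).
Description: the claimed parameters are [12, 4, 10]_5; such a code would be impossible (violates the Singleton bound).


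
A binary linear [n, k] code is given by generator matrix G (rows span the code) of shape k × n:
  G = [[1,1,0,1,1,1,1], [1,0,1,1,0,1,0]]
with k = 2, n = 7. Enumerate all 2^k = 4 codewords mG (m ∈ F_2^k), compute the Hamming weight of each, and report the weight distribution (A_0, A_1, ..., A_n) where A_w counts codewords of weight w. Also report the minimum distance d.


Weight distribution: A_0 = 1, A_4 = 2, A_6 = 1. Minimum distance d = 4.

Enumerate all 2^2 = 4 messages m ∈ F_2^2.
For each, compute codeword c = mG in F_2^7, then tally its weight.
  m = 00 → c = 0000000, weight = 0.
  m = 10 → c = 1101111, weight = 6.
  m = 01 → c = 1011010, weight = 4.
  m = 11 → c = 0110101, weight = 4.
Tally weights:
  weight 0: 1 codewords.
  weight 4: 2 codewords.
  weight 6: 1 codewords.
Minimum distance d = smallest w > 0 with A_w > 0 = 4.
Sanity: Σ A_w = 4 = 2^2 = 4 ✓.


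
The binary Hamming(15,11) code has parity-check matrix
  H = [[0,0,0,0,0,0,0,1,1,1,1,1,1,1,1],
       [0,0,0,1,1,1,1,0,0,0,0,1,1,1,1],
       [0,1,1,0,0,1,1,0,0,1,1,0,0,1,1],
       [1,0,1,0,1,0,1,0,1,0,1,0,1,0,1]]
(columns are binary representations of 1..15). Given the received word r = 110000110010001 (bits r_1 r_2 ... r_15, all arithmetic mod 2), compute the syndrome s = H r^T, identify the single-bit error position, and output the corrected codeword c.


s = (1, 0, 0, 0)^T, error position = 8, corrected codeword c = 110000100010001

Compute s = H r^T mod 2 one row at a time:
  s_1 = 1 + 0 + 0 + 1 + 0 + 0 + 0 + 1 = 3 ≡ 1 (mod 2).
  s_2 = 0 + 0 + 0 + 1 + 0 + 0 + 0 + 1 = 2 ≡ 0 (mod 2).
  s_3 = 1 + 0 + 0 + 1 + 0 + 1 + 0 + 1 = 4 ≡ 0 (mod 2).
  s_4 = 1 + 0 + 0 + 1 + 0 + 1 + 0 + 1 = 4 ≡ 0 (mod 2).
s = (1, 0, 0, 0)^T — this equals column 8 of H (binary 1000), so error is at position 8.
Correct: flip bit 8 of r = 110000110010001 to get c = 110000100010001.


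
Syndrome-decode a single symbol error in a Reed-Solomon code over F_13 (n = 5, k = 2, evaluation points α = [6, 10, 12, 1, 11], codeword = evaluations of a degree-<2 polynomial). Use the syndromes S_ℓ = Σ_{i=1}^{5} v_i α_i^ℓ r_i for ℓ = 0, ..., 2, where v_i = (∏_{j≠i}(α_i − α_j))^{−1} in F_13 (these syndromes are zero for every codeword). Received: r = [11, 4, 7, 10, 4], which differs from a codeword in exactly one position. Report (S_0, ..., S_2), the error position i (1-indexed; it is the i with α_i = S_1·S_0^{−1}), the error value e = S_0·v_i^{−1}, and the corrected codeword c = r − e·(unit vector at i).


S = (9, 8, 10), error at position 5, error magnitude e = 5, c = [11, 4, 7, 10, 12].

Step 1: column multipliers v_i = (∏_{j≠i}(α_i − α_j))^{−1} mod 13.
  i = 1 (α = 6): (6−10)(6−12)(6−1)(6−11) = (−4)·(−6)·5·(−5) = −600 ≡ 11, so v_1 = 11^{−1} = 6 (mod 13).
  i = 2 (α = 10): (10−6)(10−12)(10−1)(10−11) = 4·(−2)·9·(−1) = 72 ≡ 7, so v_2 = 7^{−1} = 2 (mod 13).
  i = 3 (α = 12): (12−6)(12−10)(12−1)(12−11) = 6·2·11·1 = 132 ≡ 2, so v_3 = 2^{−1} = 7 (mod 13).
  i = 4 (α = 1): (1−6)(1−10)(1−12)(1−11) = (−5)·(−9)·(−11)·(−10) = 4950 ≡ 10, so v_4 = 10^{−1} = 4 (mod 13).
  i = 5 (α = 11): (11−6)(11−10)(11−12)(11−1) = 5·1·(−1)·10 = −50 ≡ 2, so v_5 = 2^{−1} = 7 (mod 13).
  v = [6, 2, 7, 4, 7].
Step 2: syndromes of r = [11, 4, 7, 10, 4] (all sums mod 13).
  S_0 = Σ v_i r_i = 6·11 + 2·4 + 7·7 + 4·10 + 7·4 = 191 ≡ 9.
  S_1 = Σ v_i α_i r_i = 6·6·11 + 2·10·4 + 7·12·7 + 4·1·10 + 7·11·4 = 1412 ≡ 8.
  α_i^2 mod 13 = [10, 9, 1, 1, 4].
  S_2 = Σ v_i α_i^2 r_i = 6·10·11 + 2·9·4 + 7·1·7 + 4·1·10 + 7·4·4 = 933 ≡ 10.
  S = (9, 8, 10) ≠ 0, so r is not a codeword (an error is present).
Step 3: locate the error. For a single error e at position i, S_ℓ = v_i·e·α_i^ℓ, so α_err = S_1/S_0.
  S_0^{−1} = 9^{−1} = 3 (mod 13), so α_err = 8·3 = 24 ≡ 11 = α_5. Error position i = 5.
  Consistency check: S_2/S_1 = 10·5 = 50 ≡ 11 = α_err ✓ (single-error assumption holds).
Step 4: error magnitude e = S_0/v_5 = S_0·∏_{j≠5}(α_5 − α_j) = 9·2 = 18 ≡ 5 (mod 13).
Step 5: correct position 5: c_5 = r_5 − e = 4 − 5 ≡ 12 (mod 13). Hence c = [11, 4, 7, 10, 12].
  Check: interpolating c through the α_i gives m(x) = 2 + 8·x (degree < 2) with m(α_i) = c_i for every i, so c is indeed a codeword.


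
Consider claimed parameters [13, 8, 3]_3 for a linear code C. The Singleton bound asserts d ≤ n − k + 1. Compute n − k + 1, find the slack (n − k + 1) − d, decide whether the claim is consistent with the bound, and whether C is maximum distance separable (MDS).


Singleton RHS = n − k + 1 = 6, slack = 3, bound satisfied, not MDS.

Singleton bound: d ≤ n − k + 1.
Here n = 13, k = 8, so n − k + 1 = 6.
Given d = 3, check d ≤ 6: YES.
Slack = (n − k + 1) − d = 3.
The code is NOT MDS (slack = 3 > 0).
Description: the claimed parameters are [13, 8, 3]_3; such a code would be non-MDS.


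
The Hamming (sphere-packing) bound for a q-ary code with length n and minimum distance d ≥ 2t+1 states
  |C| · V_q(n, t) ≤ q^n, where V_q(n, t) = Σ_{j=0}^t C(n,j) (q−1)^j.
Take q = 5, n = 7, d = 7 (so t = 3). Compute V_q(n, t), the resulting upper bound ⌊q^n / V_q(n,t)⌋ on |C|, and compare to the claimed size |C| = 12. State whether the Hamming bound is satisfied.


V_q(n, t) = 2605, q^n = 78125, Hamming bound = 29, |C| = 12 ≤ bound (satisfied).

Step 1: Compute V_q(n, t) = Σ_{j=0}^3 C(n, j) (q−1)^j.
  j = 0: C(7,0)·(4)^0 = 1·1 = 1.
  j = 1: C(7,1)·(4)^1 = 7·4 = 28.
  j = 2: C(7,2)·(4)^2 = 21·16 = 336.
  j = 3: C(7,3)·(4)^3 = 35·64 = 2240.
  V_q(n, t) = 1 + 28 + 336 + 2240 = 2605.
Step 2: q^n = 5^7 = 78125.
Step 3: Hamming bound ⌊q^n / V_q(n,t)⌋ = ⌊78125/2605⌋ = 29.
Step 4: Compare |C| = 12 to 29: satisfied.
The claimed |C| lies below the Hamming bound.


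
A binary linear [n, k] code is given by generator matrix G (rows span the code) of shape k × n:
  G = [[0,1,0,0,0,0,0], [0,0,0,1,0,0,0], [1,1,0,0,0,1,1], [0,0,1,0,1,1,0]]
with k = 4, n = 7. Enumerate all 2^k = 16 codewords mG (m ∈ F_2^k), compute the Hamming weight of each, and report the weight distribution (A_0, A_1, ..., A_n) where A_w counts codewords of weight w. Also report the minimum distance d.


Weight distribution: A_0 = 1, A_1 = 2, A_2 = 1, A_3 = 2, A_4 = 5, A_5 = 4, A_6 = 1. Minimum distance d = 1.

Enumerate all 2^4 = 16 messages m ∈ F_2^4.
For each, compute codeword c = mG in F_2^7, then tally its weight.
  m = 0000 → c = 0000000, weight = 0.
  m = 1000 → c = 0100000, weight = 1.
  m = 0100 → c = 0001000, weight = 1.
  m = 1100 → c = 0101000, weight = 2.
  m = 0010 → c = 1100011, weight = 4.
  m = 1010 → c = 1000011, weight = 3.
  m = 0110 → c = 1101011, weight = 5.
  m = 1110 → c = 1001011, weight = 4.
  m = 0001 → c = 0010110, weight = 3.
  m = 1001 → c = 0110110, weight = 4.
  m = 0101 → c = 0011110, weight = 4.
  m = 1101 → c = 0111110, weight = 5.
  m = 0011 → c = 1110101, weight = 5.
  m = 1011 → c = 1010101, weight = 4.
  m = 0111 → c = 1111101, weight = 6.
  m = 1111 → c = 1011101, weight = 5.
Tally weights:
  weight 0: 1 codewords.
  weight 1: 2 codewords.
  weight 2: 1 codewords.
  weight 3: 2 codewords.
  weight 4: 5 codewords.
  weight 5: 4 codewords.
  weight 6: 1 codewords.
Minimum distance d = smallest w > 0 with A_w > 0 = 1.
Sanity: Σ A_w = 16 = 2^4 = 16 ✓.


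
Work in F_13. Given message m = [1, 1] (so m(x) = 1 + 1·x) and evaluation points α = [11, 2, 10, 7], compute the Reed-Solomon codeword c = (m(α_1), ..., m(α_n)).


c = [12, 3, 11, 8]

Message polynomial: m(x) = 1 + 1·x (mod 13).
For each evaluation point α_i, compute m(α_i) mod 13:
  α_1 = 11: Horner steps 1 → 12, so m(11) = 12.
  α_2 = 2: Horner steps 1 → 3, so m(2) = 3.
  α_3 = 10: Horner steps 1 → 11, so m(10) = 11.
  α_4 = 7: Horner steps 1 → 8, so m(7) = 8.
Codeword c = [12, 3, 11, 8] ∈ F_13^4.


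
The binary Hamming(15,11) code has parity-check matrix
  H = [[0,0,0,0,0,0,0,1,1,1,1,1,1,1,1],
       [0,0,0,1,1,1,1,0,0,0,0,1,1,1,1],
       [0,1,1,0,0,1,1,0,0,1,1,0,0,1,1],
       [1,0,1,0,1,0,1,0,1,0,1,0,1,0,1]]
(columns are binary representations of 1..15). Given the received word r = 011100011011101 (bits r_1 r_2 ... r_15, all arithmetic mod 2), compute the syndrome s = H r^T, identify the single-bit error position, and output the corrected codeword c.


s = (0, 0, 0, 1)^T, error position = 1, corrected codeword c = 111100011011101

Compute s = H r^T mod 2 one row at a time:
  s_1 = 1 + 1 + 0 + 1 + 1 + 1 + 0 + 1 = 6 ≡ 0 (mod 2).
  s_2 = 1 + 0 + 0 + 0 + 1 + 1 + 0 + 1 = 4 ≡ 0 (mod 2).
  s_3 = 1 + 1 + 0 + 0 + 0 + 1 + 0 + 1 = 4 ≡ 0 (mod 2).
  s_4 = 0 + 1 + 0 + 0 + 1 + 1 + 1 + 1 = 5 ≡ 1 (mod 2).
s = (0, 0, 0, 1)^T — this equals column 1 of H (binary 0001), so error is at position 1.
Correct: flip bit 1 of r = 011100011011101 to get c = 111100011011101.


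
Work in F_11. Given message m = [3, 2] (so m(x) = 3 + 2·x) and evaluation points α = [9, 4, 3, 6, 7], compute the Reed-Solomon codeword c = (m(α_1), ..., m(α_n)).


c = [10, 0, 9, 4, 6]

Message polynomial: m(x) = 3 + 2·x (mod 11).
For each evaluation point α_i, compute m(α_i) mod 11:
  α_1 = 9: Horner steps 2 → 10, so m(9) = 10.
  α_2 = 4: Horner steps 2 → 0, so m(4) = 0.
  α_3 = 3: Horner steps 2 → 9, so m(3) = 9.
  α_4 = 6: Horner steps 2 → 4, so m(6) = 4.
  α_5 = 7: Horner steps 2 → 6, so m(7) = 6.
Codeword c = [10, 0, 9, 4, 6] ∈ F_11^5.


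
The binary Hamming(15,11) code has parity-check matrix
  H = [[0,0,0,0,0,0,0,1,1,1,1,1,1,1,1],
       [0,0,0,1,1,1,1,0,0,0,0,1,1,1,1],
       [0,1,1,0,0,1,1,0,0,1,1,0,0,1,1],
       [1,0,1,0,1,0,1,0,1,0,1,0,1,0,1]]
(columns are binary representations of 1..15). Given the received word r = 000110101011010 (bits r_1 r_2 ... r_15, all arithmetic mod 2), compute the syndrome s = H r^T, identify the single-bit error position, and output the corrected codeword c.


s = (0, 1, 1, 0)^T, error position = 6, corrected codeword c = 000111101011010

Compute s = H r^T mod 2 one row at a time:
  s_1 = 0 + 1 + 0 + 1 + 1 + 0 + 1 + 0 = 4 ≡ 0 (mod 2).
  s_2 = 1 + 1 + 0 + 1 + 1 + 0 + 1 + 0 = 5 ≡ 1 (mod 2).
  s_3 = 0 + 0 + 0 + 1 + 0 + 1 + 1 + 0 = 3 ≡ 1 (mod 2).
  s_4 = 0 + 0 + 1 + 1 + 1 + 1 + 0 + 0 = 4 ≡ 0 (mod 2).
s = (0, 1, 1, 0)^T — this equals column 6 of H (binary 0110), so error is at position 6.
Correct: flip bit 6 of r = 000110101011010 to get c = 000111101011010.


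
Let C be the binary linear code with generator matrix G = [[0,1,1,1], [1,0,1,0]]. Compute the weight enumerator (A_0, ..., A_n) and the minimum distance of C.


Weight distribution: A_0 = 1, A_2 = 1, A_3 = 2. Minimum distance d = 2.

Enumerate all 2^2 = 4 messages m ∈ F_2^2.
For each, compute codeword c = mG in F_2^4, then tally its weight.
  m = 00 → c = 0000, weight = 0.
  m = 10 → c = 0111, weight = 3.
  m = 01 → c = 1010, weight = 2.
  m = 11 → c = 1101, weight = 3.
Tally weights:
  weight 0: 1 codewords.
  weight 2: 1 codewords.
  weight 3: 2 codewords.
Minimum distance d = smallest w > 0 with A_w > 0 = 2.
Sanity: Σ A_w = 4 = 2^2 = 4 ✓.


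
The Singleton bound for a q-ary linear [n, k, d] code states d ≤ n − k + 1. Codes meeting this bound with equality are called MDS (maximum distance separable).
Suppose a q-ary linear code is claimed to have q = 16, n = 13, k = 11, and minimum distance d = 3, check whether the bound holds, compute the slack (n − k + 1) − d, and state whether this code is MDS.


Singleton RHS = n − k + 1 = 3, slack = 0, bound satisfied, MDS.

Singleton bound: d ≤ n − k + 1.
Here n = 13, k = 11, so n − k + 1 = 3.
Given d = 3, check d ≤ 3: YES.
Slack = (n − k + 1) − d = 0.
The code is MDS (slack = 0).
Description: the claimed parameters are [13, 11, 3]_16; such a code would be MDS (meets Singleton bound).


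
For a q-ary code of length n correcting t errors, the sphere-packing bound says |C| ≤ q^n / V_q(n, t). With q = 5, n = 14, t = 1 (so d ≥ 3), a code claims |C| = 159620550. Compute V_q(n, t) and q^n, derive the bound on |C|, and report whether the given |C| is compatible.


V_q(n, t) = 57, q^n = 6103515625, Hamming bound = 107079221, |C| = 159620550 > bound (violated).

Step 1: Compute V_q(n, t) = Σ_{j=0}^1 C(n, j) (q−1)^j.
  j = 0: C(14,0)·(4)^0 = 1·1 = 1.
  j = 1: C(14,1)·(4)^1 = 14·4 = 56.
  V_q(n, t) = 1 + 56 = 57.
Step 2: q^n = 5^14 = 6103515625.
Step 3: Hamming bound ⌊q^n / V_q(n,t)⌋ = ⌊6103515625/57⌋ = 107079221.
Step 4: Compare |C| = 159620550 to 107079221: violated.
The claimed |C| lies above the Hamming bound, so no 5-ary code of length 14 with d ≥ 3 can have 159620550 codewords.


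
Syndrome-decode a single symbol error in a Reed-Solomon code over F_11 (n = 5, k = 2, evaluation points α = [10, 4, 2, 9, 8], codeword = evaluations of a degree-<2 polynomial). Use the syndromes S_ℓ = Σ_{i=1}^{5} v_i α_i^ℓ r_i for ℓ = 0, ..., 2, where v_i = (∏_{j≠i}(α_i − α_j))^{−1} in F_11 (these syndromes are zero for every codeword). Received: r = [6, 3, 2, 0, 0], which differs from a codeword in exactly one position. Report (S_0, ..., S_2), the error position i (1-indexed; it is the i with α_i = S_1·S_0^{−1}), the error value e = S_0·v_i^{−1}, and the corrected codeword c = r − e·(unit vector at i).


S = (7, 1, 8), error at position 5, error magnitude e = 6, c = [6, 3, 2, 0, 5].

Step 1: column multipliers v_i = (∏_{j≠i}(α_i − α_j))^{−1} mod 11.
  i = 1 (α = 10): (10−4)(10−2)(10−9)(10−8) = 6·8·1·2 = 96 ≡ 8, so v_1 = 8^{−1} = 7 (mod 11).
  i = 2 (α = 4): (4−10)(4−2)(4−9)(4−8) = (−6)·2·(−5)·(−4) = −240 ≡ 2, so v_2 = 2^{−1} = 6 (mod 11).
  i = 3 (α = 2): (2−10)(2−4)(2−9)(2−8) = (−8)·(−2)·(−7)·(−6) = 672 ≡ 1, so v_3 = 1^{−1} = 1 (mod 11).
  i = 4 (α = 9): (9−10)(9−4)(9−2)(9−8) = (−1)·5·7·1 = −35 ≡ 9, so v_4 = 9^{−1} = 5 (mod 11).
  i = 5 (α = 8): (8−10)(8−4)(8−2)(8−9) = (−2)·4·6·(−1) = 48 ≡ 4, so v_5 = 4^{−1} = 3 (mod 11).
  v = [7, 6, 1, 5, 3].
Step 2: syndromes of r = [6, 3, 2, 0, 0] (all sums mod 11).
  S_0 = Σ v_i r_i = 7·6 + 6·3 + 1·2 + 5·0 + 3·0 = 62 ≡ 7.
  S_1 = Σ v_i α_i r_i = 7·10·6 + 6·4·3 + 1·2·2 + 5·9·0 + 3·8·0 = 496 ≡ 1.
  α_i^2 mod 11 = [1, 5, 4, 4, 9].
  S_2 = Σ v_i α_i^2 r_i = 7·1·6 + 6·5·3 + 1·4·2 + 5·4·0 + 3·9·0 = 140 ≡ 8.
  S = (7, 1, 8) ≠ 0, so r is not a codeword (an error is present).
Step 3: locate the error. For a single error e at position i, S_ℓ = v_i·e·α_i^ℓ, so α_err = S_1/S_0.
  S_0^{−1} = 7^{−1} = 8 (mod 11), so α_err = 1·8 = 8 ≡ 8 = α_5. Error position i = 5.
  Consistency check: S_2/S_1 = 8·1 = 8 ≡ 8 = α_err ✓ (single-error assumption holds).
Step 4: error magnitude e = S_0/v_5 = S_0·∏_{j≠5}(α_5 − α_j) = 7·4 = 28 ≡ 6 (mod 11).
Step 5: correct position 5: c_5 = r_5 − e = 0 − 6 ≡ 5 (mod 11). Hence c = [6, 3, 2, 0, 5].
  Check: interpolating c through the α_i gives m(x) = 1 + 6·x (degree < 2) with m(α_i) = c_i for every i, so c is indeed a codeword.


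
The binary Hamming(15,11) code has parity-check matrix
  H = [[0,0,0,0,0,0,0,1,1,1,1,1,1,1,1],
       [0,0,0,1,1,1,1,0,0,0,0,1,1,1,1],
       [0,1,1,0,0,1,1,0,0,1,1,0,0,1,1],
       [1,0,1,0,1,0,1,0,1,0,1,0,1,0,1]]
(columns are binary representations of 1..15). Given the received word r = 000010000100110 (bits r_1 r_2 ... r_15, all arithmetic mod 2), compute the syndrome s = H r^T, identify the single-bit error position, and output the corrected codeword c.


s = (1, 1, 0, 0)^T, error position = 12, corrected codeword c = 000010000101110

Compute s = H r^T mod 2 one row at a time:
  s_1 = 0 + 0 + 1 + 0 + 0 + 1 + 1 + 0 = 3 ≡ 1 (mod 2).
  s_2 = 0 + 1 + 0 + 0 + 0 + 1 + 1 + 0 = 3 ≡ 1 (mod 2).
  s_3 = 0 + 0 + 0 + 0 + 1 + 0 + 1 + 0 = 2 ≡ 0 (mod 2).
  s_4 = 0 + 0 + 1 + 0 + 0 + 0 + 1 + 0 = 2 ≡ 0 (mod 2).
s = (1, 1, 0, 0)^T — this equals column 12 of H (binary 1100), so error is at position 12.
Correct: flip bit 12 of r = 000010000100110 to get c = 000010000101110.


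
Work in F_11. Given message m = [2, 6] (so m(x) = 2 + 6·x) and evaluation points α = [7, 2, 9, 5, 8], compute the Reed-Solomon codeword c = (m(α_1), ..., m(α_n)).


c = [0, 3, 1, 10, 6]

Message polynomial: m(x) = 2 + 6·x (mod 11).
For each evaluation point α_i, compute m(α_i) mod 11:
  α_1 = 7: Horner steps 6 → 0, so m(7) = 0.
  α_2 = 2: Horner steps 6 → 3, so m(2) = 3.
  α_3 = 9: Horner steps 6 → 1, so m(9) = 1.
  α_4 = 5: Horner steps 6 → 10, so m(5) = 10.
  α_5 = 8: Horner steps 6 → 6, so m(8) = 6.
Codeword c = [0, 3, 1, 10, 6] ∈ F_11^5.


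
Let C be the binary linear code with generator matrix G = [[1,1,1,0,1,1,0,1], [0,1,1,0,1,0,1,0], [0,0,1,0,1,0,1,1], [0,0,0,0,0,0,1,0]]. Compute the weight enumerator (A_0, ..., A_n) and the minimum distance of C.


Weight distribution: A_0 = 1, A_1 = 1, A_2 = 1, A_3 = 5, A_4 = 5, A_5 = 1, A_6 = 1, A_7 = 1. Minimum distance d = 1.

Enumerate all 2^4 = 16 messages m ∈ F_2^4.
For each, compute codeword c = mG in F_2^8, then tally its weight.
  m = 0000 → c = 00000000, weight = 0.
  m = 1000 → c = 11101101, weight = 6.
  m = 0100 → c = 01101010, weight = 4.
  m = 1100 → c = 10000111, weight = 4.
  m = 0010 → c = 00101011, weight = 4.
  m = 1010 → c = 11000110, weight = 4.
  m = 0110 → c = 01000001, weight = 2.
  m = 1110 → c = 10101100, weight = 4.
  m = 0001 → c = 00000010, weight = 1.
  m = 1001 → c = 11101111, weight = 7.
  m = 0101 → c = 01101000, weight = 3.
  m = 1101 → c = 10000101, weight = 3.
  m = 0011 → c = 00101001, weight = 3.
  m = 1011 → c = 11000100, weight = 3.
  m = 0111 → c = 01000011, weight = 3.
  m = 1111 → c = 10101110, weight = 5.
Tally weights:
  weight 0: 1 codewords.
  weight 1: 1 codewords.
  weight 2: 1 codewords.
  weight 3: 5 codewords.
  weight 4: 5 codewords.
  weight 5: 1 codewords.
  weight 6: 1 codewords.
  weight 7: 1 codewords.
Minimum distance d = smallest w > 0 with A_w > 0 = 1.
Sanity: Σ A_w = 16 = 2^4 = 16 ✓.


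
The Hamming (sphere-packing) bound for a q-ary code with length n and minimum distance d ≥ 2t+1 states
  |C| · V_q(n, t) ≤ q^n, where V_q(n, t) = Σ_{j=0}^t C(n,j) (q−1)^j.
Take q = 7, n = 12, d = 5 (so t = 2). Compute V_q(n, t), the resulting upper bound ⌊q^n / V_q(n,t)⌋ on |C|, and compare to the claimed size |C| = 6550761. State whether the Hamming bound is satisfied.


V_q(n, t) = 2449, q^n = 13841287201, Hamming bound = 5651811, |C| = 6550761 > bound (violated).

Step 1: Compute V_q(n, t) = Σ_{j=0}^2 C(n, j) (q−1)^j.
  j = 0: C(12,0)·(6)^0 = 1·1 = 1.
  j = 1: C(12,1)·(6)^1 = 12·6 = 72.
  j = 2: C(12,2)·(6)^2 = 66·36 = 2376.
  V_q(n, t) = 1 + 72 + 2376 = 2449.
Step 2: q^n = 7^12 = 13841287201.
Step 3: Hamming bound ⌊q^n / V_q(n,t)⌋ = ⌊13841287201/2449⌋ = 5651811.
Step 4: Compare |C| = 6550761 to 5651811: violated.
The claimed |C| lies above the Hamming bound, so no 7-ary code of length 12 with d ≥ 5 can have 6550761 codewords.


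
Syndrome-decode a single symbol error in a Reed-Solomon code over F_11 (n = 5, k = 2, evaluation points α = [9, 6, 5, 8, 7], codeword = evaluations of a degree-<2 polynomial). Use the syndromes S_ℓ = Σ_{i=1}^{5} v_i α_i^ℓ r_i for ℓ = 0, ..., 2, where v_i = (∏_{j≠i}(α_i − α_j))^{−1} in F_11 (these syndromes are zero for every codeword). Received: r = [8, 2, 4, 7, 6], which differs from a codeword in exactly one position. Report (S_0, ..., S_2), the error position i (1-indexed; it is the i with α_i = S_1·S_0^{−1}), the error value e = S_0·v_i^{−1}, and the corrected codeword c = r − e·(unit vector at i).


S = (6, 3, 7), error at position 2, error magnitude e = 8, c = [8, 5, 4, 7, 6].

Step 1: column multipliers v_i = (∏_{j≠i}(α_i − α_j))^{−1} mod 11.
  i = 1 (α = 9): (9−6)(9−5)(9−8)(9−7) = 3·4·1·2 = 24 ≡ 2, so v_1 = 2^{−1} = 6 (mod 11).
  i = 2 (α = 6): (6−9)(6−5)(6−8)(6−7) = (−3)·1·(−2)·(−1) = −6 ≡ 5, so v_2 = 5^{−1} = 9 (mod 11).
  i = 3 (α = 5): (5−9)(5−6)(5−8)(5−7) = (−4)·(−1)·(−3)·(−2) = 24 ≡ 2, so v_3 = 2^{−1} = 6 (mod 11).
  i = 4 (α = 8): (8−9)(8−6)(8−5)(8−7) = (−1)·2·3·1 = −6 ≡ 5, so v_4 = 5^{−1} = 9 (mod 11).
  i = 5 (α = 7): (7−9)(7−6)(7−5)(7−8) = (−2)·1·2·(−1) = 4 ≡ 4, so v_5 = 4^{−1} = 3 (mod 11).
  v = [6, 9, 6, 9, 3].
Step 2: syndromes of r = [8, 2, 4, 7, 6] (all sums mod 11).
  S_0 = Σ v_i r_i = 6·8 + 9·2 + 6·4 + 9·7 + 3·6 = 171 ≡ 6.
  S_1 = Σ v_i α_i r_i = 6·9·8 + 9·6·2 + 6·5·4 + 9·8·7 + 3·7·6 = 1290 ≡ 3.
  α_i^2 mod 11 = [4, 3, 3, 9, 5].
  S_2 = Σ v_i α_i^2 r_i = 6·4·8 + 9·3·2 + 6·3·4 + 9·9·7 + 3·5·6 = 975 ≡ 7.
  S = (6, 3, 7) ≠ 0, so r is not a codeword (an error is present).
Step 3: locate the error. For a single error e at position i, S_ℓ = v_i·e·α_i^ℓ, so α_err = S_1/S_0.
  S_0^{−1} = 6^{−1} = 2 (mod 11), so α_err = 3·2 = 6 ≡ 6 = α_2. Error position i = 2.
  Consistency check: S_2/S_1 = 7·4 = 28 ≡ 6 = α_err ✓ (single-error assumption holds).
Step 4: error magnitude e = S_0/v_2 = S_0·∏_{j≠2}(α_2 − α_j) = 6·5 = 30 ≡ 8 (mod 11).
Step 5: correct position 2: c_2 = r_2 − e = 2 − 8 ≡ 5 (mod 11). Hence c = [8, 5, 4, 7, 6].
  Check: interpolating c through the α_i gives m(x) = 10 + 1·x (degree < 2) with m(α_i) = c_i for every i, so c is indeed a codeword.


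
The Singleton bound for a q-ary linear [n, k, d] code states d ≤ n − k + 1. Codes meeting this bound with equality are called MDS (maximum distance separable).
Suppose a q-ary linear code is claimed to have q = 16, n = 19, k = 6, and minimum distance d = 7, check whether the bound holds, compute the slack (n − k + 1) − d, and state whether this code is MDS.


Singleton RHS = n − k + 1 = 14, slack = 7, bound satisfied, not MDS.

Singleton bound: d ≤ n − k + 1.
Here n = 19, k = 6, so n − k + 1 = 14.
Given d = 7, check d ≤ 14: YES.
Slack = (n − k + 1) − d = 7.
The code is NOT MDS (slack = 7 > 0).
Description: the claimed parameters are [19, 6, 7]_16; such a code would be non-MDS.


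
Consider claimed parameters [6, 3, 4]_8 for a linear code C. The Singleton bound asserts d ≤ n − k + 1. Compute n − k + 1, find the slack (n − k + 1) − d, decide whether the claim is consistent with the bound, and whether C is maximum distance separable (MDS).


Singleton RHS = n − k + 1 = 4, slack = 0, bound satisfied, MDS.

Singleton bound: d ≤ n − k + 1.
Here n = 6, k = 3, so n − k + 1 = 4.
Given d = 4, check d ≤ 4: YES.
Slack = (n − k + 1) − d = 0.
The code is MDS (slack = 0).
Description: the claimed parameters are [6, 3, 4]_8; such a code would be MDS (meets Singleton bound).


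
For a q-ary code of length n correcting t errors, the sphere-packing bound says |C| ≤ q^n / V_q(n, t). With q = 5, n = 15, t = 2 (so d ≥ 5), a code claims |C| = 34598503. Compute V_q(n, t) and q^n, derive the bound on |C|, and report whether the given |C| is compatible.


V_q(n, t) = 1741, q^n = 30517578125, Hamming bound = 17528764, |C| = 34598503 > bound (violated).

Step 1: Compute V_q(n, t) = Σ_{j=0}^2 C(n, j) (q−1)^j.
  j = 0: C(15,0)·(4)^0 = 1·1 = 1.
  j = 1: C(15,1)·(4)^1 = 15·4 = 60.
  j = 2: C(15,2)·(4)^2 = 105·16 = 1680.
  V_q(n, t) = 1 + 60 + 1680 = 1741.
Step 2: q^n = 5^15 = 30517578125.
Step 3: Hamming bound ⌊q^n / V_q(n,t)⌋ = ⌊30517578125/1741⌋ = 17528764.
Step 4: Compare |C| = 34598503 to 17528764: violated.
The claimed |C| lies above the Hamming bound, so no 5-ary code of length 15 with d ≥ 5 can have 34598503 codewords.


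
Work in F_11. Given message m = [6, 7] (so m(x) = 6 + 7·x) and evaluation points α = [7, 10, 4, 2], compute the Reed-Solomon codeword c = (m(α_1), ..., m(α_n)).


c = [0, 10, 1, 9]

Message polynomial: m(x) = 6 + 7·x (mod 11).
For each evaluation point α_i, compute m(α_i) mod 11:
  α_1 = 7: Horner steps 7 → 0, so m(7) = 0.
  α_2 = 10: Horner steps 7 → 10, so m(10) = 10.
  α_3 = 4: Horner steps 7 → 1, so m(4) = 1.
  α_4 = 2: Horner steps 7 → 9, so m(2) = 9.
Codeword c = [0, 10, 1, 9] ∈ F_11^4.


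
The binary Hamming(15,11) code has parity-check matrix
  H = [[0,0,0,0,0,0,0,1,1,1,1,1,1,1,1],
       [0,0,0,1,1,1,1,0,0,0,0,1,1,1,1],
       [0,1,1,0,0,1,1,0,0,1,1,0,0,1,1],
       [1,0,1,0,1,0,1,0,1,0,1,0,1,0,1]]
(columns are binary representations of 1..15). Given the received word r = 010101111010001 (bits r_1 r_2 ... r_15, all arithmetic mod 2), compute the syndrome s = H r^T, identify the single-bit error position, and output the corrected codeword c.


s = (0, 0, 1, 0)^T, error position = 2, corrected codeword c = 000101111010001

Compute s = H r^T mod 2 one row at a time:
  s_1 = 1 + 1 + 0 + 1 + 0 + 0 + 0 + 1 = 4 ≡ 0 (mod 2).
  s_2 = 1 + 0 + 1 + 1 + 0 + 0 + 0 + 1 = 4 ≡ 0 (mod 2).
  s_3 = 1 + 0 + 1 + 1 + 0 + 1 + 0 + 1 = 5 ≡ 1 (mod 2).
  s_4 = 0 + 0 + 0 + 1 + 1 + 1 + 0 + 1 = 4 ≡ 0 (mod 2).
s = (0, 0, 1, 0)^T — this equals column 2 of H (binary 0010), so error is at position 2.
Correct: flip bit 2 of r = 010101111010001 to get c = 000101111010001.


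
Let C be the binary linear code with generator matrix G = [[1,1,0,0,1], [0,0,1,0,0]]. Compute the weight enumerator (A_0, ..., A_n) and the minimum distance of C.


Weight distribution: A_0 = 1, A_1 = 1, A_3 = 1, A_4 = 1. Minimum distance d = 1.

Enumerate all 2^2 = 4 messages m ∈ F_2^2.
For each, compute codeword c = mG in F_2^5, then tally its weight.
  m = 00 → c = 00000, weight = 0.
  m = 10 → c = 11001, weight = 3.
  m = 01 → c = 00100, weight = 1.
  m = 11 → c = 11101, weight = 4.
Tally weights:
  weight 0: 1 codewords.
  weight 1: 1 codewords.
  weight 3: 1 codewords.
  weight 4: 1 codewords.
Minimum distance d = smallest w > 0 with A_w > 0 = 1.
Sanity: Σ A_w = 4 = 2^2 = 4 ✓.


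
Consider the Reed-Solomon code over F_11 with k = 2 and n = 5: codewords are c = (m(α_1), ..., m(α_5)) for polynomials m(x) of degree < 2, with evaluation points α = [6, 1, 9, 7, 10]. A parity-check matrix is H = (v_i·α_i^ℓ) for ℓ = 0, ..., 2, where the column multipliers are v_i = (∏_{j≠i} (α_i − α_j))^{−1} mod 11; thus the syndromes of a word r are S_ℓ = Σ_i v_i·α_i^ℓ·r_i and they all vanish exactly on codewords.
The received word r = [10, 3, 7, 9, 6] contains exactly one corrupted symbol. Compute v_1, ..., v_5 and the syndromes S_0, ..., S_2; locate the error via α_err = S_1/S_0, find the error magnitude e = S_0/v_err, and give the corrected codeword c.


S = (8, 8, 8), error at position 2, error magnitude e = 10, c = [10, 4, 7, 9, 6].

Step 1: column multipliers v_i = (∏_{j≠i}(α_i − α_j))^{−1} mod 11.
  i = 1 (α = 6): (6−1)(6−9)(6−7)(6−10) = 5·(−3)·(−1)·(−4) = −60 ≡ 6, so v_1 = 6^{−1} = 2 (mod 11).
  i = 2 (α = 1): (1−6)(1−9)(1−7)(1−10) = (−5)·(−8)·(−6)·(−9) = 2160 ≡ 4, so v_2 = 4^{−1} = 3 (mod 11).
  i = 3 (α = 9): (9−6)(9−1)(9−7)(9−10) = 3·8·2·(−1) = −48 ≡ 7, so v_3 = 7^{−1} = 8 (mod 11).
  i = 4 (α = 7): (7−6)(7−1)(7−9)(7−10) = 1·6·(−2)·(−3) = 36 ≡ 3, so v_4 = 3^{−1} = 4 (mod 11).
  i = 5 (α = 10): (10−6)(10−1)(10−9)(10−7) = 4·9·1·3 = 108 ≡ 9, so v_5 = 9^{−1} = 5 (mod 11).
  v = [2, 3, 8, 4, 5].
Step 2: syndromes of r = [10, 3, 7, 9, 6] (all sums mod 11).
  S_0 = Σ v_i r_i = 2·10 + 3·3 + 8·7 + 4·9 + 5·6 = 151 ≡ 8.
  S_1 = Σ v_i α_i r_i = 2·6·10 + 3·1·3 + 8·9·7 + 4·7·9 + 5·10·6 = 1185 ≡ 8.
  α_i^2 mod 11 = [3, 1, 4, 5, 1].
  S_2 = Σ v_i α_i^2 r_i = 2·3·10 + 3·1·3 + 8·4·7 + 4·5·9 + 5·1·6 = 503 ≡ 8.
  S = (8, 8, 8) ≠ 0, so r is not a codeword (an error is present).
Step 3: locate the error. For a single error e at position i, S_ℓ = v_i·e·α_i^ℓ, so α_err = S_1/S_0.
  S_0^{−1} = 8^{−1} = 7 (mod 11), so α_err = 8·7 = 56 ≡ 1 = α_2. Error position i = 2.
  Consistency check: S_2/S_1 = 8·7 = 56 ≡ 1 = α_err ✓ (single-error assumption holds).
Step 4: error magnitude e = S_0/v_2 = S_0·∏_{j≠2}(α_2 − α_j) = 8·4 = 32 ≡ 10 (mod 11).
Step 5: correct position 2: c_2 = r_2 − e = 3 − 10 ≡ 4 (mod 11). Hence c = [10, 4, 7, 9, 6].
  Check: interpolating c through the α_i gives m(x) = 5 + 10·x (degree < 2) with m(α_i) = c_i for every i, so c is indeed a codeword.


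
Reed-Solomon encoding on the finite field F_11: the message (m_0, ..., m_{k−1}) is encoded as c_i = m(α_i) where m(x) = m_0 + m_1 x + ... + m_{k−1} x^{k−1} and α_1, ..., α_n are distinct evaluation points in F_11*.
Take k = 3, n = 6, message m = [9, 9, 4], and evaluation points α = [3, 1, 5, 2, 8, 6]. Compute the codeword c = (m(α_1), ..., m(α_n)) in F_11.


c = [6, 0, 0, 10, 7, 9]

Message polynomial: m(x) = 9 + 9·x + 4·x^2 (mod 11).
For each evaluation point α_i, compute m(α_i) mod 11:
  α_1 = 3: Horner steps 4 → 10 → 6, so m(3) = 6.
  α_2 = 1: Horner steps 4 → 2 → 0, so m(1) = 0.
  α_3 = 5: Horner steps 4 → 7 → 0, so m(5) = 0.
  α_4 = 2: Horner steps 4 → 6 → 10, so m(2) = 10.
  α_5 = 8: Horner steps 4 → 8 → 7, so m(8) = 7.
  α_6 = 6: Horner steps 4 → 0 → 9, so m(6) = 9.
Codeword c = [6, 0, 0, 10, 7, 9] ∈ F_11^6.
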